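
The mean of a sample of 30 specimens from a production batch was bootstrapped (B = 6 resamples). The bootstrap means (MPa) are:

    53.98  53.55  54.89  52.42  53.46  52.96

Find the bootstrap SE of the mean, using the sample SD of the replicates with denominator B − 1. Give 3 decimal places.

SE* = 0.850

Bootstrap SE is the standard deviation of the 6 replicate means.
Mean of replicates: (53.98 + 53.55 + 54.89 + 52.42 + 53.46 + 52.96) / 6 = 321.2600 / 6 = 53.5433
Sum of squared deviations: (+0.4367)² + (+0.0067)² + (+1.3467)² + (−1.1233)² + (−0.0833)² + (−0.5833)² = 3.6133
Variance = 3.6133 / 5 = 0.7227
SE* = √0.7227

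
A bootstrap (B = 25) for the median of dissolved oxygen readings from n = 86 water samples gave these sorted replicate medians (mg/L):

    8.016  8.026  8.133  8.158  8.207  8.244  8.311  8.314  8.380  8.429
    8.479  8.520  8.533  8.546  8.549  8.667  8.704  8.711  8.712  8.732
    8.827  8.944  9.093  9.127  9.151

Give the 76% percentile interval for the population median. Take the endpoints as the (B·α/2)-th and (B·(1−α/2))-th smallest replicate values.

α = 0.24; lower rank = 25 × 0.120 = 3; upper rank = 25 × 0.880 = 22.
The 3rd smallest replicate is 8.133; the 22nd is 8.944.

(8.133, 8.944)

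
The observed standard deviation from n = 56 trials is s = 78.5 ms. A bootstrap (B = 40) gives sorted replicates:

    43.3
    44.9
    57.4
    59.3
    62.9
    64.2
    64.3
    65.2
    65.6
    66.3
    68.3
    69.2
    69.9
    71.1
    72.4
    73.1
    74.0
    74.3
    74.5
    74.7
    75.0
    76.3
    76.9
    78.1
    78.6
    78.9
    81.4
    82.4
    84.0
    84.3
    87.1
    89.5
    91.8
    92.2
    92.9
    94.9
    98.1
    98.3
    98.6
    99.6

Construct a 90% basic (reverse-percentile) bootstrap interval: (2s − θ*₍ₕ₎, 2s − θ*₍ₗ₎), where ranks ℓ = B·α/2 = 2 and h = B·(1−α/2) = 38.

(58.7, 112.1)

Percentile endpoints at ranks 2 and 38: θ*₍2₎ = 44.9, θ*₍38₎ = 98.3.
Basic interval reflects these around s:
  lower = 2 × 78.5 − 98.3 = 58.7
  upper = 2 × 78.5 − 44.9 = 112.1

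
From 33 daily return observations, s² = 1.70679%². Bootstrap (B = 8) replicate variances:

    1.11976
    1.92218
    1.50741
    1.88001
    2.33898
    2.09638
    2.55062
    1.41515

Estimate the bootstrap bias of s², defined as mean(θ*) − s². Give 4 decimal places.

mean(θ*) = (1.11976 + 1.92218 + 1.50741 + 1.88001 + 2.33898 + 2.09638 + 2.55062 + 1.41515) / 8 = 1.85381
bias = 1.85381 − 1.70679

bias = +0.1470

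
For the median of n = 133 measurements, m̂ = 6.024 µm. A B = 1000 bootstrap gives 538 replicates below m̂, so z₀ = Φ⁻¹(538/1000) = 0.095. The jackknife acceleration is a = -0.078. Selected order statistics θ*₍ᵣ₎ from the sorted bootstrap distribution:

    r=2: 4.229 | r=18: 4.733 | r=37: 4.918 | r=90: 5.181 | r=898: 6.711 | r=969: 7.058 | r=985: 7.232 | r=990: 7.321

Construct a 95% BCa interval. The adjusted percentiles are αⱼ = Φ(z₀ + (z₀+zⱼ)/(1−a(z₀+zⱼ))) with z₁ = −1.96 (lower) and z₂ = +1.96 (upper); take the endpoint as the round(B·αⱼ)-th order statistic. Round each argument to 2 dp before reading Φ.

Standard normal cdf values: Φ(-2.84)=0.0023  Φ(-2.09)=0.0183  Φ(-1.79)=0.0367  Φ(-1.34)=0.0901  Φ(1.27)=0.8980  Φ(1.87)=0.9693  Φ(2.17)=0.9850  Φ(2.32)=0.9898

(4.733, 7.058)

Lower: z₀ + z₁ = 0.095 + (-1.960) = -1.865; 1 − a(z₀+z₁) = 1 − (-0.078)(-1.865) = 0.8545; argument = 0.095 + (-1.865)/0.8545 = -2.0875 → -2.09.
α₁ = Φ(-2.09) = 0.0183; rank = round(1000 × 0.0183) = 18; θ*₍18₎ = 4.733.
Upper: z₀ + z₂ = 2.055; 1 − a(z₀+z₂) = 1.1603; argument = 1.8661 → 1.87; α₂ = 0.9693; rank = 969; θ*₍969₎ = 7.058.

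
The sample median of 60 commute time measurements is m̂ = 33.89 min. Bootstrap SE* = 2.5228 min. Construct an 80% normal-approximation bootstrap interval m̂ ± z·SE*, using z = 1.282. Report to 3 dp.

(30.656, 37.124)

Margin = 1.282 × 2.5228 = 3.2342
Interval: 33.89 ± 3.2342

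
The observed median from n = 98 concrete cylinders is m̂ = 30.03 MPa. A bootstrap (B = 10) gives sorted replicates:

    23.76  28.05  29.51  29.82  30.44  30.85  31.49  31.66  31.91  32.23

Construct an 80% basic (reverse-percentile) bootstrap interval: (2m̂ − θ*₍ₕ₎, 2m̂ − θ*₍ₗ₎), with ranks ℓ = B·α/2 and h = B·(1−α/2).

Percentile endpoints at ranks 1 and 9: θ*₍1₎ = 23.76, θ*₍9₎ = 31.91.
Basic interval reflects these around m̂:
  lower = 2 × 30.03 − 31.91 = 28.15
  upper = 2 × 30.03 − 23.76 = 36.30

(28.15, 36.30)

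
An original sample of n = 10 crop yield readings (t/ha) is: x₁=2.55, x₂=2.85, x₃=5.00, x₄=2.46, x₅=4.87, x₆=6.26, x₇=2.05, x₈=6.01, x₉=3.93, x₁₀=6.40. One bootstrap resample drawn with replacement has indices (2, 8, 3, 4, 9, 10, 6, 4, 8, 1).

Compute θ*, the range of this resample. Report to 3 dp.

θ* = 3.940

Resample values: 2.85, 6.01, 5.00, 2.46, 3.93, 6.40, 6.26, 2.46, 6.01, 2.55.
Range = 6.40 − 2.46 = 3.940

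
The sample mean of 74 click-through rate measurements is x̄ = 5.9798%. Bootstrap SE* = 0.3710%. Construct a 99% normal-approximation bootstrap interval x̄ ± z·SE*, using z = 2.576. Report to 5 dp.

(5.02410, 6.93550)

Margin = 2.576 × 0.3710 = 0.955696
Interval: 5.9798 ± 0.955696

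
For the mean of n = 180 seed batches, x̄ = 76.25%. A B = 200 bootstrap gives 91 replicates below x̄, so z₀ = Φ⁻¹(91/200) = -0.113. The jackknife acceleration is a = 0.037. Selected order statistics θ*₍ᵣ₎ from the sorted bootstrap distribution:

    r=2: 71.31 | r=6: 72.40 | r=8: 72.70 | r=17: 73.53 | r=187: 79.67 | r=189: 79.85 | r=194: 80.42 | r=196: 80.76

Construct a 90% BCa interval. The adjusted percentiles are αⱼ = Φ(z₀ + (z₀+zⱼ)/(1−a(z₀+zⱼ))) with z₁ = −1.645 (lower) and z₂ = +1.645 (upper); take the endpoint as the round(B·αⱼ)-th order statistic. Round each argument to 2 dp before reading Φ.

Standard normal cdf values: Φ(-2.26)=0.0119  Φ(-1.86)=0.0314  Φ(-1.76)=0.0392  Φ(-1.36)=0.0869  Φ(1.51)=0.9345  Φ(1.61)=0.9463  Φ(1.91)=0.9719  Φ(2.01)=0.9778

Lower: z₀ + z₁ = -0.113 + (-1.645) = -1.758; 1 − a(z₀+z₁) = 1 − (0.037)(-1.758) = 1.0650; argument = -0.113 + (-1.758)/1.0650 = -1.7636 → -1.76.
α₁ = Φ(-1.76) = 0.0392; rank = round(200 × 0.0392) = 8; θ*₍8₎ = 72.70.
Upper: z₀ + z₂ = 1.532; 1 − a(z₀+z₂) = 0.9433; argument = 1.5111 → 1.51; α₂ = 0.9345; rank = 187; θ*₍187₎ = 79.67.

(72.70, 79.67)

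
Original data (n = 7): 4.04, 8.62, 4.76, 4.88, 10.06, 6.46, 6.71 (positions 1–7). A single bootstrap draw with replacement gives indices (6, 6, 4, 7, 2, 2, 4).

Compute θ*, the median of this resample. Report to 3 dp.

θ* = 6.460

Resample values: 6.46, 6.46, 4.88, 6.71, 8.62, 8.62, 4.88.
Sorted: 4.88, 4.88, 6.46, 6.46, 6.71, 8.62, 8.62
Median = middle value = 6.460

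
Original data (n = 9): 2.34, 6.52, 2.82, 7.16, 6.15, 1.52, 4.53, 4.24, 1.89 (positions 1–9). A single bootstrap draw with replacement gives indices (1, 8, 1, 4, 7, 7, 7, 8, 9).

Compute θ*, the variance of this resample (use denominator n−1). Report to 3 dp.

θ* = 2.613

Resample values: 2.34, 4.24, 2.34, 7.16, 4.53, 4.53, 4.53, 4.24, 1.89.
Mean = 3.9778; sum of squared deviations = 20.9024
s² = 20.9024 / 8 = 2.6128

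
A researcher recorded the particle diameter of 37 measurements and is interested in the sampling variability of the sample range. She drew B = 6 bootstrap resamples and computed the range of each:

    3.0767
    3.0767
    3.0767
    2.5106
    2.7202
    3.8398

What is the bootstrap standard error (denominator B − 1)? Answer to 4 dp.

SE* = 0.4529

Bootstrap SE is the standard deviation of the 6 replicate ranges.
Mean of replicates: (3.0767 + 3.0767 + 3.0767 + 2.5106 + 2.7202 + 3.8398) / 6 = 18.30070 / 6 = 3.05012
Sum of squared deviations: (+0.02658)² + (+0.02658)² + (+0.02658)² + (−0.53952)² + (−0.32992)² + (+0.78968)² = 1.02564
Variance = 1.02564 / 5 = 0.20513
SE* = √0.20513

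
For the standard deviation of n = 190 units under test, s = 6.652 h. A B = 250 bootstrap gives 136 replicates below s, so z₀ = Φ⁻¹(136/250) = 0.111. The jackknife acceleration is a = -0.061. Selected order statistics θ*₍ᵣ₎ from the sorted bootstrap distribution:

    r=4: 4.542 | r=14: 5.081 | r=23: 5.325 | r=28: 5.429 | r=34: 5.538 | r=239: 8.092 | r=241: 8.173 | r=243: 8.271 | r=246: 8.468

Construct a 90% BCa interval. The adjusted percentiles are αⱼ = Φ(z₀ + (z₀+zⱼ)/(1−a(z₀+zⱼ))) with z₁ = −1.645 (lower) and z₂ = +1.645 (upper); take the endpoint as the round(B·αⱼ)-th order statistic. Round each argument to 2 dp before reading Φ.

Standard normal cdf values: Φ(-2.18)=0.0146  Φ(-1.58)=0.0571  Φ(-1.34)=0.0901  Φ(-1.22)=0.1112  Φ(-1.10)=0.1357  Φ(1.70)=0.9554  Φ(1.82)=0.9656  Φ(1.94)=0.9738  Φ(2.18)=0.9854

(5.081, 8.092)

Lower: z₀ + z₁ = 0.111 + (-1.645) = -1.534; 1 − a(z₀+z₁) = 1 − (-0.061)(-1.534) = 0.9064; argument = 0.111 + (-1.534)/0.9064 = -1.5814 → -1.58.
α₁ = Φ(-1.58) = 0.0571; rank = round(250 × 0.0571) = 14; θ*₍14₎ = 5.081.
Upper: z₀ + z₂ = 1.756; 1 − a(z₀+z₂) = 1.1071; argument = 1.6971 → 1.70; α₂ = 0.9554; rank = 239; θ*₍239₎ = 8.092.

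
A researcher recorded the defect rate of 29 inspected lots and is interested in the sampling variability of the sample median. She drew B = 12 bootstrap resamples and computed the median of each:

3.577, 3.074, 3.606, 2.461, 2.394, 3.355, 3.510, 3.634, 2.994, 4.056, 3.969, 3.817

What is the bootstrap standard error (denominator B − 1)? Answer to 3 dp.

Bootstrap SE is the standard deviation of the 12 replicate medians.
Mean of replicates: (3.577 + 3.074 + 3.606 + 2.461 + 2.394 + 3.355 + 3.510 + 3.634 + 2.994 + 4.056 + 3.969 + 3.817) / 12 = 40.4470 / 12 = 3.3706
Sum of squared deviations: (+0.2064)² + (−0.2966)² + (+0.2354)² + (−0.9096)² + (−0.9766)² + (−0.0156)² + (+0.1394)² + (+0.2634)² + (−0.3766)² + (+0.6854)² + (+0.5984)² + (+0.4464)² = 3.2251
Variance = 3.2251 / 11 = 0.2932
SE* = √0.2932

SE* = 0.541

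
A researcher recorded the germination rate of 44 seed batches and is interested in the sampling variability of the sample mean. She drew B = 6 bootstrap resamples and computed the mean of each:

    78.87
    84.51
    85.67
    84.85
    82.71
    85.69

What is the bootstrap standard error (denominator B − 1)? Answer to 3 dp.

Bootstrap SE is the standard deviation of the 6 replicate means.
Mean of replicates: (78.87 + 84.51 + 85.67 + 84.85 + 82.71 + 85.69) / 6 = 502.3000 / 6 = 83.7167
Sum of squared deviations: (−4.8467)² + (+0.7933)² + (+1.9533)² + (+1.1333)² + (−1.0067)² + (+1.9733)² = 34.1269
Variance = 34.1269 / 5 = 6.8254
SE* = √6.8254

SE* = 2.613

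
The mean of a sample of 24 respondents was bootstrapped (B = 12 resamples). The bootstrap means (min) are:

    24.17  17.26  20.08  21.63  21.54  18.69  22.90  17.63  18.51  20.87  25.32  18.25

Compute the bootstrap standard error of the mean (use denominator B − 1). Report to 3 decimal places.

SE* = 2.630

Bootstrap SE is the standard deviation of the 12 replicate means.
Mean of replicates: (24.17 + 17.26 + 20.08 + 21.63 + 21.54 + 18.69 + 22.90 + 17.63 + 18.51 + 20.87 + 25.32 + 18.25) / 12 = 246.8500 / 12 = 20.5708
Sum of squared deviations: (+3.5992)² + (−3.3108)² + (−0.4908)² + (+1.0592)² + (+0.9692)² + (−1.8808)² + (+2.3292)² + (−2.9408)² + (−2.0608)² + (+0.2992)² + (+4.7492)² + (−2.3208)² = 76.1061
Variance = 76.1061 / 11 = 6.9187
SE* = √6.9187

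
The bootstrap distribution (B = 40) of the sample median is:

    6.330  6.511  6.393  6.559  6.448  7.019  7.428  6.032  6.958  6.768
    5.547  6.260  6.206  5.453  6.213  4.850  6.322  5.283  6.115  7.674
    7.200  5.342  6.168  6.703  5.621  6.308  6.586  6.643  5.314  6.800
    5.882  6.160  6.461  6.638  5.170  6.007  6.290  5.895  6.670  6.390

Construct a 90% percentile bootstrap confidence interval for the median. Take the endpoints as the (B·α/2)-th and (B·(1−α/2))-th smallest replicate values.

(5.170, 7.200)

Sorted replicates: 4.850, 5.170, 5.283, 5.314, 5.342, 5.453, 5.547, 5.621, 5.882, 5.895, 6.007, 6.032, 6.115, 6.160, 6.168, 6.206, 6.213, 6.260, 6.290, 6.308, 6.322, 6.330, 6.390, 6.393, 6.448, 6.461, 6.511, 6.559, 6.586, 6.638, 6.643, 6.670, 6.703, 6.768, 6.800, 6.958, 7.019, 7.200, 7.428, 7.674
α = 0.10; lower rank = 40 × 0.050 = 2; upper rank = 40 × 0.950 = 38.
The 2nd smallest replicate is 5.170; the 38th is 7.200.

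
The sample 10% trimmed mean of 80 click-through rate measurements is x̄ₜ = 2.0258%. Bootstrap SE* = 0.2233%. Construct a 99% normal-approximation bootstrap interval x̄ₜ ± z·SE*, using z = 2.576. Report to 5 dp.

Margin = 2.576 × 0.2233 = 0.575221
Interval: 2.0258 ± 0.575221

(1.45058, 2.60102)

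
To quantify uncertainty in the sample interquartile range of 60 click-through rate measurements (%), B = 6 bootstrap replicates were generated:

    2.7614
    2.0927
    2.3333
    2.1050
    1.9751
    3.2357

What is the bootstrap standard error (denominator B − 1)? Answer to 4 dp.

Bootstrap SE is the standard deviation of the 6 replicate interquartile ranges.
Mean of replicates: (2.7614 + 2.0927 + 2.3333 + 2.1050 + 1.9751 + 3.2357) / 6 = 14.50320 / 6 = 2.41720
Sum of squared deviations: (+0.34420)² + (−0.32450)² + (−0.08390)² + (−0.31220)² + (−0.44210)² + (+0.81850)² = 1.19368
Variance = 1.19368 / 5 = 0.23874
SE* = √0.23874

SE* = 0.4886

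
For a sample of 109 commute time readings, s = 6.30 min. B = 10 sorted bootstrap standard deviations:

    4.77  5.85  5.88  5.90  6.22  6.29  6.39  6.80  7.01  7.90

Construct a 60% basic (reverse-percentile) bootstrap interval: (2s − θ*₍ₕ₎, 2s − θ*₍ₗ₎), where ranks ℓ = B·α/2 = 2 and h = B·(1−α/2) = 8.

(5.80, 6.75)

Percentile endpoints at ranks 2 and 8: θ*₍2₎ = 5.85, θ*₍8₎ = 6.80.
Basic interval reflects these around s:
  lower = 2 × 6.30 − 6.80 = 5.80
  upper = 2 × 6.30 − 5.85 = 6.75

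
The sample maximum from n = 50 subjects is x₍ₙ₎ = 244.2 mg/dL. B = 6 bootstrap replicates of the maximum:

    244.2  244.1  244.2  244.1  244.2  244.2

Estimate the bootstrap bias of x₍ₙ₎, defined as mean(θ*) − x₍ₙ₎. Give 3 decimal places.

bias = −0.033

mean(θ*) = (244.2 + 244.1 + 244.2 + 244.1 + 244.2 + 244.2) / 6 = 244.1667
bias = 244.1667 − 244.2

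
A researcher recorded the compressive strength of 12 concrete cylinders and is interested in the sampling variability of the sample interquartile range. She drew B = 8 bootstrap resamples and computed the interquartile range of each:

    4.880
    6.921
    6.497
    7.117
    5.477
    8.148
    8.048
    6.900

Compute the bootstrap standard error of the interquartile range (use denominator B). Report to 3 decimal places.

Bootstrap SE is the standard deviation of the 8 replicate interquartile ranges.
Mean of replicates: (4.880 + 6.921 + 6.497 + 7.117 + 5.477 + 8.148 + 8.048 + 6.900) / 8 = 53.9880 / 8 = 6.7485
Sum of squared deviations: (−1.8685)² + (+0.1725)² + (−0.2515)² + (+0.3685)² + (−1.2715)² + (+1.3995)² + (+1.2995)² + (+0.1515)² = 9.0071
Variance = 9.0071 / 8 = 1.1259
SE* = √1.1259

SE* = 1.061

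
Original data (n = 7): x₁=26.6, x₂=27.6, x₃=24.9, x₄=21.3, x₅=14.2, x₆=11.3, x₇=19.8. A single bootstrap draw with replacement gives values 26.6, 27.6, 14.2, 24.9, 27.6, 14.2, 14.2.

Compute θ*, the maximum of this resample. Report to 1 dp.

Maximum = 27.6

θ* = 27.6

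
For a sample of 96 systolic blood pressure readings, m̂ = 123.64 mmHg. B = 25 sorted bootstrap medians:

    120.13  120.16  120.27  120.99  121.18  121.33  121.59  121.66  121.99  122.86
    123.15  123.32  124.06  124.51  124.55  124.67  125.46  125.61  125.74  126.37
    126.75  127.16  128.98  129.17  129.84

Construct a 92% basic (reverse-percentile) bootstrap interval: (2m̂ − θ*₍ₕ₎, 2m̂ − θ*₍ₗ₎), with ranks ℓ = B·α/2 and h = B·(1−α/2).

(118.11, 127.15)

Percentile endpoints at ranks 1 and 24: θ*₍1₎ = 120.13, θ*₍24₎ = 129.17.
Basic interval reflects these around m̂:
  lower = 2 × 123.64 − 129.17 = 118.11
  upper = 2 × 123.64 − 120.13 = 127.15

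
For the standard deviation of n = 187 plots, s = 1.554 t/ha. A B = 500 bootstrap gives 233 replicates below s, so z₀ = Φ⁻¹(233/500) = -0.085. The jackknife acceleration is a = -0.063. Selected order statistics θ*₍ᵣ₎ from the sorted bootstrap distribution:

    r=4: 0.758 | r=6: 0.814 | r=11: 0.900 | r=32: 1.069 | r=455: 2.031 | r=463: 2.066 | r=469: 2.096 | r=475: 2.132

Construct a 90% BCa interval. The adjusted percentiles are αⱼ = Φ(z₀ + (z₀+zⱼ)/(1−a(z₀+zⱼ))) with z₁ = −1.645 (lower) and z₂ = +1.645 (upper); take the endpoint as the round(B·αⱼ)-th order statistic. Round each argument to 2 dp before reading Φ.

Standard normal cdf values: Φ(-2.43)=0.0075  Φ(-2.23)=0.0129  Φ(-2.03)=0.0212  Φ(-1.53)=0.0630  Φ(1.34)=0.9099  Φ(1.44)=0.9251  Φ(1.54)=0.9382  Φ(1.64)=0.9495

Lower: z₀ + z₁ = -0.085 + (-1.645) = -1.730; 1 − a(z₀+z₁) = 1 − (-0.063)(-1.730) = 0.8910; argument = -0.085 + (-1.730)/0.8910 = -2.0266 → -2.03.
α₁ = Φ(-2.03) = 0.0212; rank = round(500 × 0.0212) = 11; θ*₍11₎ = 0.900.
Upper: z₀ + z₂ = 1.560; 1 − a(z₀+z₂) = 1.0983; argument = 1.3354 → 1.34; α₂ = 0.9099; rank = 455; θ*₍455₎ = 2.031.

(0.900, 2.031)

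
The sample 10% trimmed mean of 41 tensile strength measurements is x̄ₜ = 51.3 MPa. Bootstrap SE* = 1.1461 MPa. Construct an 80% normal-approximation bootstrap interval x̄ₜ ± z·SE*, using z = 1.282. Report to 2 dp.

Margin = 1.282 × 1.1461 = 1.469
Interval: 51.3 ± 1.469

(49.83, 52.77)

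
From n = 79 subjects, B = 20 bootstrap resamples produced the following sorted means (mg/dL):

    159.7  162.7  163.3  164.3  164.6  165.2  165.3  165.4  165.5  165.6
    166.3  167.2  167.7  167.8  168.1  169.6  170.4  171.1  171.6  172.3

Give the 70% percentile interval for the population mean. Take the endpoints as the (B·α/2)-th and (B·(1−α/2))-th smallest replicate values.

(163.3, 170.4)

α = 0.30; lower rank = 20 × 0.150 = 3; upper rank = 20 × 0.850 = 17.
The 3rd smallest replicate is 163.3; the 17th is 170.4.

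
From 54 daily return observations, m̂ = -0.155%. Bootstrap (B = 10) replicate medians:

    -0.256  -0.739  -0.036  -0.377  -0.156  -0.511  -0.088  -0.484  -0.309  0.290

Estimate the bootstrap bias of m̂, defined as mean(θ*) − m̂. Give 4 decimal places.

bias = −0.1116

mean(θ*) = ((-0.256) + (-0.739) + (-0.036) + (-0.377) + (-0.156) + (-0.511) + (-0.088) + (-0.484) + (-0.309) + 0.290) / 10 = -0.26660
bias = -0.26660 − -0.155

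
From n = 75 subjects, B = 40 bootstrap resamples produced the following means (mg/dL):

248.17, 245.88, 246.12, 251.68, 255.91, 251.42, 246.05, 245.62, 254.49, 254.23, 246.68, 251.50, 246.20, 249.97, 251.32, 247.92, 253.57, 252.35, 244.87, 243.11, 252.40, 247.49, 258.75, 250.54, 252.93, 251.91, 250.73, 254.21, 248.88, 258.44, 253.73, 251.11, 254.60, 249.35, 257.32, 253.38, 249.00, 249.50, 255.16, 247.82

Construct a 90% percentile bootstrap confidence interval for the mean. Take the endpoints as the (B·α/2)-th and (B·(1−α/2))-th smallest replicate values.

Sorted replicates: 243.11, 244.87, 245.62, 245.88, 246.05, 246.12, 246.20, 246.68, 247.49, 247.82, 247.92, 248.17, 248.88, 249.00, 249.35, 249.50, 249.97, 250.54, 250.73, 251.11, 251.32, 251.42, 251.50, 251.68, 251.91, 252.35, 252.40, 252.93, 253.38, 253.57, 253.73, 254.21, 254.23, 254.49, 254.60, 255.16, 255.91, 257.32, 258.44, 258.75
α = 0.10; lower rank = 40 × 0.050 = 2; upper rank = 40 × 0.950 = 38.
The 2nd smallest replicate is 244.87; the 38th is 257.32.

(244.87, 257.32)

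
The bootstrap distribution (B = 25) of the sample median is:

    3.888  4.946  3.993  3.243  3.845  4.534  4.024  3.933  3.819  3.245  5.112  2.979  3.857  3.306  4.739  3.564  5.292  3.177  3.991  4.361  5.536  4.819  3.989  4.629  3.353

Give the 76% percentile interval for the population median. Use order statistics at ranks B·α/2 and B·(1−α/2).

(3.243, 4.946)

Sorted replicates: 2.979, 3.177, 3.243, 3.245, 3.306, 3.353, 3.564, 3.819, 3.845, 3.857, 3.888, 3.933, 3.989, 3.991, 3.993, 4.024, 4.361, 4.534, 4.629, 4.739, 4.819, 4.946, 5.112, 5.292, 5.536
α = 0.24; lower rank = 25 × 0.120 = 3; upper rank = 25 × 0.880 = 22.
The 3rd smallest replicate is 3.243; the 22nd is 4.946.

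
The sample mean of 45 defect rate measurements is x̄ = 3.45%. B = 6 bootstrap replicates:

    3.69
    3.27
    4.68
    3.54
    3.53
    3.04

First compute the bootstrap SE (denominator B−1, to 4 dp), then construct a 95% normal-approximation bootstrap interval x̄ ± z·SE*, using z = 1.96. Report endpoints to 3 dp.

(2.341, 4.559)

Mean of replicates = 3.6250; sum of squared deviations = 1.6017; SE* = √(1.6017/5) = 0.5660
Margin = 1.96 × 0.5660 = 1.1094
Interval: 3.45 ± 1.1094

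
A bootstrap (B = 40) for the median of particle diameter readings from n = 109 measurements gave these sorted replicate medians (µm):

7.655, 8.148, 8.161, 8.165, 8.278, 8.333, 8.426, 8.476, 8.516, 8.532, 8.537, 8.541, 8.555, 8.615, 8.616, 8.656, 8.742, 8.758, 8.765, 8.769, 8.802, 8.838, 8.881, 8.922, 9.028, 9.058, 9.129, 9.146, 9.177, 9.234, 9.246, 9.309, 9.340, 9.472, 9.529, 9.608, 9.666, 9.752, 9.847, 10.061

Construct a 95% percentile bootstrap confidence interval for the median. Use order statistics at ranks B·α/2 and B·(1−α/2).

α = 0.05; lower rank = 40 × 0.025 = 1; upper rank = 40 × 0.975 = 39.
The 1st smallest replicate is 7.655; the 39th is 9.847.

(7.655, 9.847)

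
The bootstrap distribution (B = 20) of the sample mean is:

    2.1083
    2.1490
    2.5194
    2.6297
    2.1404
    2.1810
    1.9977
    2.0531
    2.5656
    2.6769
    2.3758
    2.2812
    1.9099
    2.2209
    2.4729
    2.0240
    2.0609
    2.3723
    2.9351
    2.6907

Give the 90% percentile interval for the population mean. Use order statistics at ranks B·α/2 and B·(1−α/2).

Sorted replicates: 1.9099, 1.9977, 2.0240, 2.0531, 2.0609, 2.1083, 2.1404, 2.1490, 2.1810, 2.2209, 2.2812, 2.3723, 2.3758, 2.4729, 2.5194, 2.5656, 2.6297, 2.6769, 2.6907, 2.9351
α = 0.10; lower rank = 20 × 0.050 = 1; upper rank = 20 × 0.950 = 19.
The 1st smallest replicate is 1.9099; the 19th is 2.6907.

(1.9099, 2.6907)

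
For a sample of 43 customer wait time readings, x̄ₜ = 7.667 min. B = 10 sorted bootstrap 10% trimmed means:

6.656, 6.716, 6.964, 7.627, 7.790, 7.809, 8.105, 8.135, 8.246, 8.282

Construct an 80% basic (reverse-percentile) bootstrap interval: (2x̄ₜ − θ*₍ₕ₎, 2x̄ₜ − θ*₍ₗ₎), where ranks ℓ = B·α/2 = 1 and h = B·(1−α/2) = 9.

Percentile endpoints at ranks 1 and 9: θ*₍1₎ = 6.656, θ*₍9₎ = 8.246.
Basic interval reflects these around x̄ₜ:
  lower = 2 × 7.667 − 8.246 = 7.088
  upper = 2 × 7.667 − 6.656 = 8.678

(7.088, 8.678)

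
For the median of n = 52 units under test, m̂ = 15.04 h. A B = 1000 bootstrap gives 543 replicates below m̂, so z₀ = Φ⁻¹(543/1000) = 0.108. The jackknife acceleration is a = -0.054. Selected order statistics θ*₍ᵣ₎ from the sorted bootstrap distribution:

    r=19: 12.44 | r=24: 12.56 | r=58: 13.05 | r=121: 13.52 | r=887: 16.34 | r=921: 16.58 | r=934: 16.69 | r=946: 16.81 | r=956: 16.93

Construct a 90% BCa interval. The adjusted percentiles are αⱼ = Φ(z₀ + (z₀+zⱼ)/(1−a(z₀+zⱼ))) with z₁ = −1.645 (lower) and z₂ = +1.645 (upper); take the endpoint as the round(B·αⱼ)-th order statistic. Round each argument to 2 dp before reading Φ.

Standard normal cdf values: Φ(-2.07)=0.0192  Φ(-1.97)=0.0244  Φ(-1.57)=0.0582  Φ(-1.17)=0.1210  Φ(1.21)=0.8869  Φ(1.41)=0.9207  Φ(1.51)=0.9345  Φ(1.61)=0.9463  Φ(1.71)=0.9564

(13.05, 16.93)

Lower: z₀ + z₁ = 0.108 + (-1.645) = -1.537; 1 − a(z₀+z₁) = 1 − (-0.054)(-1.537) = 0.9170; argument = 0.108 + (-1.537)/0.9170 = -1.5681 → -1.57.
α₁ = Φ(-1.57) = 0.0582; rank = round(1000 × 0.0582) = 58; θ*₍58₎ = 13.05.
Upper: z₀ + z₂ = 1.753; 1 − a(z₀+z₂) = 1.0947; argument = 1.7094 → 1.71; α₂ = 0.9564; rank = 956; θ*₍956₎ = 16.93.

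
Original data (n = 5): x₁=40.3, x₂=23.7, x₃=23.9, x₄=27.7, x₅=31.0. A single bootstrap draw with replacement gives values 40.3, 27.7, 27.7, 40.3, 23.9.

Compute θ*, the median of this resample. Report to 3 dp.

Sorted: 23.9, 27.7, 27.7, 40.3, 40.3
Median = middle value = 27.700

θ* = 27.700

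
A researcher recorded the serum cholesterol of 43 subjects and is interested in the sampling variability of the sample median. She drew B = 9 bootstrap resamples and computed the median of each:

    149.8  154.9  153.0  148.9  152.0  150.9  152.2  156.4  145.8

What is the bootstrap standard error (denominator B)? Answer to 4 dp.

Bootstrap SE is the standard deviation of the 9 replicate medians.
Mean of replicates: (149.8 + 154.9 + 153.0 + 148.9 + 152.0 + 150.9 + 152.2 + 156.4 + 145.8) / 9 = 1363.90000 / 9 = 151.54444
Sum of squared deviations: (−1.74444)² + (+3.35556)² + (+1.45556)² + (−2.64444)² + (+0.45556)² + (−0.64444)² + (+0.65556)² + (+4.85556)² + (−5.74444)² = 81.04222
Variance = 81.04222 / 9 = 9.00469
SE* = √9.00469

SE* = 3.0008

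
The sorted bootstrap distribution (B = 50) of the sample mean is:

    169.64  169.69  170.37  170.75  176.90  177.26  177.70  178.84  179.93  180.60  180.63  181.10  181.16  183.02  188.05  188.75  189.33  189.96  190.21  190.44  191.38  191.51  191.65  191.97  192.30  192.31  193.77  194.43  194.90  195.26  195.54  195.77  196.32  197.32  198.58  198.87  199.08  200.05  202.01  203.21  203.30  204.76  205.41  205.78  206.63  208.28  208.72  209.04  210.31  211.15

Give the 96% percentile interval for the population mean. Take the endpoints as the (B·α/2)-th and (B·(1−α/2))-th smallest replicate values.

(169.64, 210.31)

α = 0.04; lower rank = 50 × 0.020 = 1; upper rank = 50 × 0.980 = 49.
The 1st smallest replicate is 169.64; the 49th is 210.31.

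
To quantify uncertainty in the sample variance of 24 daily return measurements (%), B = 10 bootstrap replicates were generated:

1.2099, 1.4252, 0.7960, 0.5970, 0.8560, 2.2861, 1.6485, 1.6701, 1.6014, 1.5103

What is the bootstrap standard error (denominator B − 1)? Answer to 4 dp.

SE* = 0.5054

Bootstrap SE is the standard deviation of the 10 replicate variances.
Mean of replicates: (1.2099 + 1.4252 + 0.7960 + 0.5970 + 0.8560 + 2.2861 + 1.6485 + 1.6701 + 1.6014 + 1.5103) / 10 = 13.60050 / 10 = 1.36005
Sum of squared deviations: (−0.15015)² + (+0.06515)² + (−0.56405)² + (−0.76305)² + (−0.50405)² + (+0.92605)² + (+0.28845)² + (+0.31005)² + (+0.24135)² + (+0.15025)² = 2.29898
Variance = 2.29898 / 9 = 0.25544
SE* = √0.25544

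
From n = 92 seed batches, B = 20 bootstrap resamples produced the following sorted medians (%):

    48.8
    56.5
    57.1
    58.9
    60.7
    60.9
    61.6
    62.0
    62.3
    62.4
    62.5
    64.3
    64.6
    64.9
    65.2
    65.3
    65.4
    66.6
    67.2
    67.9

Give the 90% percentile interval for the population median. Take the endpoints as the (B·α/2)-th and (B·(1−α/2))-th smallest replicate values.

(48.8, 67.2)

α = 0.10; lower rank = 20 × 0.050 = 1; upper rank = 20 × 0.950 = 19.
The 1st smallest replicate is 48.8; the 19th is 67.2.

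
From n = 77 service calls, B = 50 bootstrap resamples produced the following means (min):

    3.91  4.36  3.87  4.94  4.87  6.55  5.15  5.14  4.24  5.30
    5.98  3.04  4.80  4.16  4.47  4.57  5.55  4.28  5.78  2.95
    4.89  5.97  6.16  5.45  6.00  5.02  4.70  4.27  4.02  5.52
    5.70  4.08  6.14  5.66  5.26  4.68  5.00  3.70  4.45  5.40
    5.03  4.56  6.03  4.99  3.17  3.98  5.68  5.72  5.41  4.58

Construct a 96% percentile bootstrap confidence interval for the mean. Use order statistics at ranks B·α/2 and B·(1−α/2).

Sorted replicates: 2.95, 3.04, 3.17, 3.70, 3.87, 3.91, 3.98, 4.02, 4.08, 4.16, 4.24, 4.27, 4.28, 4.36, 4.45, 4.47, 4.56, 4.57, 4.58, 4.68, 4.70, 4.80, 4.87, 4.89, 4.94, 4.99, 5.00, 5.02, 5.03, 5.14, 5.15, 5.26, 5.30, 5.40, 5.41, 5.45, 5.52, 5.55, 5.66, 5.68, 5.70, 5.72, 5.78, 5.97, 5.98, 6.00, 6.03, 6.14, 6.16, 6.55
α = 0.04; lower rank = 50 × 0.020 = 1; upper rank = 50 × 0.980 = 49.
The 1st smallest replicate is 2.95; the 49th is 6.16.

(2.95, 6.16)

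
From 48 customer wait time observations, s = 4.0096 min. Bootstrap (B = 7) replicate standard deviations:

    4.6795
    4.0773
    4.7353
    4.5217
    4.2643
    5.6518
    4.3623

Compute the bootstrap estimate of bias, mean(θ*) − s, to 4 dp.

bias = +0.6036

mean(θ*) = (4.6795 + 4.0773 + 4.7353 + 4.5217 + 4.2643 + 5.6518 + 4.3623) / 7 = 4.61317
bias = 4.61317 − 4.0096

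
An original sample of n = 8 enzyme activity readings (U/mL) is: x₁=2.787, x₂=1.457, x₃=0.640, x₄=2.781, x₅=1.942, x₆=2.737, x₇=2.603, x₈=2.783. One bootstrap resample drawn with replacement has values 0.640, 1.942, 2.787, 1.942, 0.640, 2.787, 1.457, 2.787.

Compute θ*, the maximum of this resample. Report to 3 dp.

θ* = 2.787

Maximum = 2.787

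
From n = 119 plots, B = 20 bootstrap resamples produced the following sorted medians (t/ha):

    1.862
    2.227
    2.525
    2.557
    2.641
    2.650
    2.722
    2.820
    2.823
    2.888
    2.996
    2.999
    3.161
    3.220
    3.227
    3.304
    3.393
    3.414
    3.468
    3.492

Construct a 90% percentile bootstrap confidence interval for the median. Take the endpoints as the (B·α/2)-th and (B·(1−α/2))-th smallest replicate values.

α = 0.10; lower rank = 20 × 0.050 = 1; upper rank = 20 × 0.950 = 19.
The 1st smallest replicate is 1.862; the 19th is 3.468.

(1.862, 3.468)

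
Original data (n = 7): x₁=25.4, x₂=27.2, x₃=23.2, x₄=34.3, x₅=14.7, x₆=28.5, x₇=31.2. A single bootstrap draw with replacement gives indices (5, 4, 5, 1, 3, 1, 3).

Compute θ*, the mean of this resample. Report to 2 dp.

Resample values: 14.7, 34.3, 14.7, 25.4, 23.2, 25.4, 23.2.
Mean = (14.7 + 34.3 + 14.7 + 25.4 + 23.2 + 25.4 + 23.2) / 7 = 160.90 / 7 = 22.99

θ* = 22.99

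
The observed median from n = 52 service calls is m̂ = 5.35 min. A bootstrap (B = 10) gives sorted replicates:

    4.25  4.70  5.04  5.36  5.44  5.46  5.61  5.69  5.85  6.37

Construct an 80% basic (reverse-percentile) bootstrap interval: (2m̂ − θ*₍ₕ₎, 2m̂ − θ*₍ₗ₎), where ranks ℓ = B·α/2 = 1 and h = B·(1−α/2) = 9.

Percentile endpoints at ranks 1 and 9: θ*₍1₎ = 4.25, θ*₍9₎ = 5.85.
Basic interval reflects these around m̂:
  lower = 2 × 5.35 − 5.85 = 4.85
  upper = 2 × 5.35 − 4.25 = 6.45

(4.85, 6.45)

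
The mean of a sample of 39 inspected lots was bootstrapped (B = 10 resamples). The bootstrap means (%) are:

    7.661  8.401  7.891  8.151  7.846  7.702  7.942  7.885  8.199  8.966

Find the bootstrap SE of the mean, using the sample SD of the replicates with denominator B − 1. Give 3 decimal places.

Bootstrap SE is the standard deviation of the 10 replicate means.
Mean of replicates: (7.661 + 8.401 + 7.891 + 8.151 + 7.846 + 7.702 + 7.942 + 7.885 + 8.199 + 8.966) / 10 = 80.6440 / 10 = 8.0644
Sum of squared deviations: (−0.4034)² + (+0.3366)² + (−0.1734)² + (+0.0866)² + (−0.2184)² + (−0.3624)² + (−0.1224)² + (−0.1794)² + (+0.1346)² + (+0.9016)² = 1.3708
Variance = 1.3708 / 9 = 0.1523
SE* = √0.1523

SE* = 0.390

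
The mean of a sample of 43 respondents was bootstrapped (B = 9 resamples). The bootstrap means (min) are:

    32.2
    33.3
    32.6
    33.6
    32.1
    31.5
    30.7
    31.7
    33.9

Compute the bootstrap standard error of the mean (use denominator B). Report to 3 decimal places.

Bootstrap SE is the standard deviation of the 9 replicate means.
Mean of replicates: (32.2 + 33.3 + 32.6 + 33.6 + 32.1 + 31.5 + 30.7 + 31.7 + 33.9) / 9 = 291.6000 / 9 = 32.4000
Sum of squared deviations: (−0.2000)² + (+0.9000)² + (+0.2000)² + (+1.2000)² + (−0.3000)² + (−0.9000)² + (−1.7000)² + (−0.7000)² + (+1.5000)² = 8.8600
Variance = 8.8600 / 9 = 0.9844
SE* = √0.9844

SE* = 0.992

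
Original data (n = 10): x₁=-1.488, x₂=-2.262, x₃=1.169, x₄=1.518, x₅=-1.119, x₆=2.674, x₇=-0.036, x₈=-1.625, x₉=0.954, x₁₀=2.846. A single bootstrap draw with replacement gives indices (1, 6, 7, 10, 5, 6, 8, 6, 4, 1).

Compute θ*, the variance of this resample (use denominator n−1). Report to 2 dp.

θ* = 3.98

Resample values: -1.488, 2.674, -0.036, 2.846, -1.119, 2.674, -1.625, 2.674, 1.518, -1.488.
Mean = 0.6630; sum of squared deviations = 35.7815
s² = 35.7815 / 9 = 3.9757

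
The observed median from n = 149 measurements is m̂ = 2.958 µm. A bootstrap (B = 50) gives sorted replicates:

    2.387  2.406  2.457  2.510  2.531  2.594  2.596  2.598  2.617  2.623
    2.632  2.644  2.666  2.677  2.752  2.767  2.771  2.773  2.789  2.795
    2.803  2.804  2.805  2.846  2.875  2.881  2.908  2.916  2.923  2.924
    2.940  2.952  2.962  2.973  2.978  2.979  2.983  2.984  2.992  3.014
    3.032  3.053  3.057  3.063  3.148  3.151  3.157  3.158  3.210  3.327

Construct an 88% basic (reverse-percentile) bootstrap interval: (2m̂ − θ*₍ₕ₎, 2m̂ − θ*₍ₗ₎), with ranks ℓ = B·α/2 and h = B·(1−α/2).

(2.759, 3.459)

Percentile endpoints at ranks 3 and 47: θ*₍3₎ = 2.457, θ*₍47₎ = 3.157.
Basic interval reflects these around m̂:
  lower = 2 × 2.958 − 3.157 = 2.759
  upper = 2 × 2.958 − 2.457 = 3.459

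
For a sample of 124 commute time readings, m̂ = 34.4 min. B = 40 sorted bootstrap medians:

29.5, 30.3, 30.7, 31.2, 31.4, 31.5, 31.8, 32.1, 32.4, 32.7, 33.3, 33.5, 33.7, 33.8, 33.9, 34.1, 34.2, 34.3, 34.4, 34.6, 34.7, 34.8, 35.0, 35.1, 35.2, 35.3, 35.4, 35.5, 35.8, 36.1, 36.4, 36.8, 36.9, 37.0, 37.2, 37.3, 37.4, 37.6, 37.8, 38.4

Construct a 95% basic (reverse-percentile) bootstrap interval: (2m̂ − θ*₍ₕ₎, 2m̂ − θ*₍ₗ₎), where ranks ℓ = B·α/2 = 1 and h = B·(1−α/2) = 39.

Percentile endpoints at ranks 1 and 39: θ*₍1₎ = 29.5, θ*₍39₎ = 37.8.
Basic interval reflects these around m̂:
  lower = 2 × 34.4 − 37.8 = 31.0
  upper = 2 × 34.4 − 29.5 = 39.3

(31.0, 39.3)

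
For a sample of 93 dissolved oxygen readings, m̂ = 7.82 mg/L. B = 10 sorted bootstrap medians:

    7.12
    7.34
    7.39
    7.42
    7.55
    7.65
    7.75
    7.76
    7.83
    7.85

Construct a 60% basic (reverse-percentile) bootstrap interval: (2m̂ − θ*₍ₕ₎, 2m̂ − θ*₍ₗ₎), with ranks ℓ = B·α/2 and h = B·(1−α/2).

Percentile endpoints at ranks 2 and 8: θ*₍2₎ = 7.34, θ*₍8₎ = 7.76.
Basic interval reflects these around m̂:
  lower = 2 × 7.82 − 7.76 = 7.88
  upper = 2 × 7.82 − 7.34 = 8.30

(7.88, 8.30)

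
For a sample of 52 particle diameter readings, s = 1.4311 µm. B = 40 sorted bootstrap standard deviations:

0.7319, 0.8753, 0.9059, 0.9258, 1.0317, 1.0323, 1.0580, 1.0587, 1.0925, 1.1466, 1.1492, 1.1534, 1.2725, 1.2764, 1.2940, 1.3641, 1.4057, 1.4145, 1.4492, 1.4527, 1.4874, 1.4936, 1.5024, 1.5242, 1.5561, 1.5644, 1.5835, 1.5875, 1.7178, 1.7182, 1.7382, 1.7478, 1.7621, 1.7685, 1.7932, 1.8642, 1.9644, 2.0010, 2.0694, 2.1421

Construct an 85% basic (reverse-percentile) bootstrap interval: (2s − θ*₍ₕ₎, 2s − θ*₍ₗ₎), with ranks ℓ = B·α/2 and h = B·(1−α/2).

Percentile endpoints at ranks 3 and 37: θ*₍3₎ = 0.9059, θ*₍37₎ = 1.9644.
Basic interval reflects these around s:
  lower = 2 × 1.4311 − 1.9644 = 0.8978
  upper = 2 × 1.4311 − 0.9059 = 1.9563

(0.8978, 1.9563)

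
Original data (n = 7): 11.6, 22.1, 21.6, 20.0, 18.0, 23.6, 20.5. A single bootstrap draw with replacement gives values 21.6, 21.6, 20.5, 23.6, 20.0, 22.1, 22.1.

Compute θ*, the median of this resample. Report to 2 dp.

θ* = 21.60

Sorted: 20.0, 20.5, 21.6, 21.6, 22.1, 22.1, 23.6
Median = middle value = 21.60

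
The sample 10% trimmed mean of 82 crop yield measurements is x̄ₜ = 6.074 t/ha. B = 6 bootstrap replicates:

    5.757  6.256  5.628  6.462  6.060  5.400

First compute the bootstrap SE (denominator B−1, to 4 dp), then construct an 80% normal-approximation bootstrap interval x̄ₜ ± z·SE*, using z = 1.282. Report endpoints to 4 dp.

(5.5586, 6.5894)

Mean of replicates = 5.9272; sum of squared deviations = 0.8082; SE* = √(0.8082/5) = 0.4020
Margin = 1.282 × 0.4020 = 0.51536
Interval: 6.074 ± 0.51536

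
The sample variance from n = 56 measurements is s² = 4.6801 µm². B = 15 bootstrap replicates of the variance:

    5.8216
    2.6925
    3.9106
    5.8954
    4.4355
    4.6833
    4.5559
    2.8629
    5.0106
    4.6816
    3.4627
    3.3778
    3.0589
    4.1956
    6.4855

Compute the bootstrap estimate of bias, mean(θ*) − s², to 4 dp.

mean(θ*) = (5.8216 + 2.6925 + 3.9106 + 5.8954 + 4.4355 + 4.6833 + 4.5559 + 2.8629 + 5.0106 + 4.6816 + 3.4627 + 3.3778 + 3.0589 + 4.1956 + 6.4855) / 15 = 4.34203
bias = 4.34203 − 4.6801

bias = −0.3381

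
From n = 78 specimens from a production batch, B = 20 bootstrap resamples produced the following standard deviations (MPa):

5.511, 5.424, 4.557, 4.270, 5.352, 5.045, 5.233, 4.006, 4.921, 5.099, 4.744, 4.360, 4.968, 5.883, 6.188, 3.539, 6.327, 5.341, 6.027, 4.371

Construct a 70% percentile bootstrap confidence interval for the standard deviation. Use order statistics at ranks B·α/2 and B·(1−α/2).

(4.270, 5.883)

Sorted replicates: 3.539, 4.006, 4.270, 4.360, 4.371, 4.557, 4.744, 4.921, 4.968, 5.045, 5.099, 5.233, 5.341, 5.352, 5.424, 5.511, 5.883, 6.027, 6.188, 6.327
α = 0.30; lower rank = 20 × 0.150 = 3; upper rank = 20 × 0.850 = 17.
The 3rd smallest replicate is 4.270; the 17th is 5.883.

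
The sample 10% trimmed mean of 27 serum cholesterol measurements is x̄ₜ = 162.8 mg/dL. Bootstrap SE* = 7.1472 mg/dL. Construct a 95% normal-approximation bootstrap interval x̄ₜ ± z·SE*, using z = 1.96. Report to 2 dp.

(148.79, 176.81)

Margin = 1.96 × 7.1472 = 14.009
Interval: 162.8 ± 14.009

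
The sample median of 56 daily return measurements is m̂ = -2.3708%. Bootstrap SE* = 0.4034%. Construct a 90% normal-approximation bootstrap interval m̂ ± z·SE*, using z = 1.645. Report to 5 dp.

(-3.03439, -1.70721)

Margin = 1.645 × 0.4034 = 0.663593
Interval: -2.3708 ± 0.663593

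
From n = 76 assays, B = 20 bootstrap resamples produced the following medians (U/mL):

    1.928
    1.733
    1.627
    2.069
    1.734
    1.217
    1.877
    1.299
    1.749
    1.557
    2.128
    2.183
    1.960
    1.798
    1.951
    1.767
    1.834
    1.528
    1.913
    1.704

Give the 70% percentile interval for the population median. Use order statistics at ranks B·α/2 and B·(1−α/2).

Sorted replicates: 1.217, 1.299, 1.528, 1.557, 1.627, 1.704, 1.733, 1.734, 1.749, 1.767, 1.798, 1.834, 1.877, 1.913, 1.928, 1.951, 1.960, 2.069, 2.128, 2.183
α = 0.30; lower rank = 20 × 0.150 = 3; upper rank = 20 × 0.850 = 17.
The 3rd smallest replicate is 1.528; the 17th is 1.960.

(1.528, 1.960)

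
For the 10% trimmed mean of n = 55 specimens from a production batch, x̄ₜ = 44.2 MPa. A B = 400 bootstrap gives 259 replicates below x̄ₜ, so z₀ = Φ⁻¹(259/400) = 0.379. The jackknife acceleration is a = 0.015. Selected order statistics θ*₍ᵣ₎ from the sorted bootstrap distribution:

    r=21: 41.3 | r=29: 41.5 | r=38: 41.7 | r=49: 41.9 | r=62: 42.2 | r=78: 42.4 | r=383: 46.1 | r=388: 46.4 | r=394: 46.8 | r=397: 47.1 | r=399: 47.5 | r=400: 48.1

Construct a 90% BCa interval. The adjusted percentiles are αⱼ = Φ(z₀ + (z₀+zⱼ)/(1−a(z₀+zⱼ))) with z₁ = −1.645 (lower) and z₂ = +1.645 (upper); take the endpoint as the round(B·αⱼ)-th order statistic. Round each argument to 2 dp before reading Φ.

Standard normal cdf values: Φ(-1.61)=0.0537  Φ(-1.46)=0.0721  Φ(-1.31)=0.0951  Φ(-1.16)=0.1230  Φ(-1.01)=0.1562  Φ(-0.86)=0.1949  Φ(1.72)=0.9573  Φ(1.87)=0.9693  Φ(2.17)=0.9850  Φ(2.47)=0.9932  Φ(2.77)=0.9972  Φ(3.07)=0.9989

(42.4, 47.1)

Lower: z₀ + z₁ = 0.379 + (-1.645) = -1.266; 1 − a(z₀+z₁) = 1 − (0.015)(-1.266) = 1.0190; argument = 0.379 + (-1.266)/1.0190 = -0.8634 → -0.86.
α₁ = Φ(-0.86) = 0.1949; rank = round(400 × 0.1949) = 78; θ*₍78₎ = 42.4.
Upper: z₀ + z₂ = 2.024; 1 − a(z₀+z₂) = 0.9696; argument = 2.4664 → 2.47; α₂ = 0.9932; rank = 397; θ*₍397₎ = 47.1.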